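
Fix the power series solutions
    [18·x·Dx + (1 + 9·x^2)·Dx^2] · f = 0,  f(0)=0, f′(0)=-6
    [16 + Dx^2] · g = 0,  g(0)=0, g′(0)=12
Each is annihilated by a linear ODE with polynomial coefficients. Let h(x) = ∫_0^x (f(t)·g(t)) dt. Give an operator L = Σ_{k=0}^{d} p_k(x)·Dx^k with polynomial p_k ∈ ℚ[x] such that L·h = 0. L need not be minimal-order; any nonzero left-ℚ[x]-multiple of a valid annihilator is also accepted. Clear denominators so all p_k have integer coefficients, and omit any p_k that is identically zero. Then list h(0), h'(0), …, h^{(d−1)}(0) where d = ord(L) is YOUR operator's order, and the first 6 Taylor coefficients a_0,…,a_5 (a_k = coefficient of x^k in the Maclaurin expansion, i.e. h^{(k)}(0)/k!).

L = (20800 + 494784·x^2 + 2923776·x^4 + 11943936·x^6 + 26873856·x^8)·Dx + (19584·x + 342144·x^3 + 2239488·x^5 + 6718464·x^7)·Dx^2 + (1700 + 42732·x^2 + 318816·x^4 + 1492992·x^6 + 3359232·x^8)·Dx^3 + (1224·x + 21384·x^3 + 139968·x^5 + 419904·x^7)·Dx^4 + (25 + 738·x^2 + 8505·x^4 + 46656·x^6 + 104976·x^8)·Dx^5  (order 5).
h: a_k = 0, 0, 0, -24, 0, 408/5, …
ICs: h(0) = 0, h′(0) = 0, h′′(0) = 0, h′′′(0) = -144, h′′′′(0) = 0.

f: a_k = 0, -6, 0, 18, 0, -486/5, …
g: a_k = 0, 12, 0, -32, 0, 128/5, …
h₀=f·g: eliminate ⇒ L₀, order ≤ 2·2.
Integrate: L := L₀·Dx.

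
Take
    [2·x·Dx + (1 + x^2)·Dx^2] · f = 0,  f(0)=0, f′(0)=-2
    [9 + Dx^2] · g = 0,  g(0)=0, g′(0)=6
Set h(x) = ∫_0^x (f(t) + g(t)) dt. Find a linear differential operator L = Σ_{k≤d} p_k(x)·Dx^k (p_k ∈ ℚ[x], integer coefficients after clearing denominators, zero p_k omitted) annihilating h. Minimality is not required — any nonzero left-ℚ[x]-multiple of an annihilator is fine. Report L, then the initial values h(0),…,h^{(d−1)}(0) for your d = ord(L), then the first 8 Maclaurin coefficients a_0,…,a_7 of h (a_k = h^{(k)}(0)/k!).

f: a_k = 0, -2, 0, 2/3, 0, -2/5, 0, 2/7, …
g: a_k = 0, 6, 0, -9, 0, 81/20, 0, -243/280, …
f+g: L₀ = lclm(L_f,L_g), ord ≤ 2+2.
h=∫₀ˣh₀: take L = L₀·Dx.
L = (-54·x + 540·x^3 + 162·x^5)·Dx^2 + (63 + 279·x^2 + 297·x^4 + 81·x^6)·Dx^3 + (-6·x + 60·x^3 + 18·x^5)·Dx^4 + (7 + 31·x^2 + 33·x^4 + 9·x^6)·Dx^5  (order 5).
h: a_k = 0, 0, 2, 0, -25/12, 0, 73/120, 0, …
ICs: h(0) = 0, h′(0) = 0, h′′(0) = 4, h′′′(0) = 0, h′′′′(0) = -50.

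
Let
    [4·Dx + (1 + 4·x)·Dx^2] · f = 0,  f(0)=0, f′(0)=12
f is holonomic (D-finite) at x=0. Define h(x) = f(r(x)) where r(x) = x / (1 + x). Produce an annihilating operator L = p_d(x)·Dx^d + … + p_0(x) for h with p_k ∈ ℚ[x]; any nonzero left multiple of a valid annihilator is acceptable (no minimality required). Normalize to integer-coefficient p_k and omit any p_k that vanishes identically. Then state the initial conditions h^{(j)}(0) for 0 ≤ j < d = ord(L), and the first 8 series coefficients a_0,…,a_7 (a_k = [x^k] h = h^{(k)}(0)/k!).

f: a_k = 0, 12, -24, 64, -192, 3072/5, -2048, 49152/7, …
L₀ from L_f via x↦r, Dx↦r'^{-1}Dx.
L = (6 + 10·x)·Dx + (1 + 6·x + 5·x^2)·Dx^2  (order 2).
h: a_k = 0, 12, -36, 124, -468, 9372/5, -7812, 234372/7, …
ICs: h(0) = 0, h′(0) = 12.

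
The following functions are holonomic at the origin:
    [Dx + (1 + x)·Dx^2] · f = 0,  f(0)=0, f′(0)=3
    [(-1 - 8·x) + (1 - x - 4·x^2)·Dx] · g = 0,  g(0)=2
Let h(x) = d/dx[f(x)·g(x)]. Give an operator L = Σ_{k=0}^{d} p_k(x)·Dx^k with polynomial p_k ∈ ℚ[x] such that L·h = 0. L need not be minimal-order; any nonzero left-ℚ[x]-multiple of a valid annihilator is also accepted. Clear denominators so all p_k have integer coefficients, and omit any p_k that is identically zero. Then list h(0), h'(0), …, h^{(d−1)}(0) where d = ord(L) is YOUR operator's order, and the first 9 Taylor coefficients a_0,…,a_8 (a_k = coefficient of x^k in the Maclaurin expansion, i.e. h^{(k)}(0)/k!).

L = (236 + 648·x + 576·x^2) + (25 + 277·x + 672·x^2 + 448·x^3)·Dx + (-9 - 16·x + 45·x^2 + 116·x^3 + 64·x^4)·Dx^2  (order 2).
h: a_k = 6, 6, 87, 158, 1567/2, 9411/5, 13179/2, 614714/35, 7511493/140, …
ICs: h(0) = 6, h′(0) = 6.

f: a_k = 0, 3, -3/2, 1, -3/4, 3/5, -1/2, 3/7, -3/8, …
g: a_k = 2, 2, 10, 18, 58, 130, 362, 882, 2330, …
L₀ := L_f ⊗_s L_g (sym. prod.), ord ≤ 2.
h=h₀': d/dx-closure on L₀ ⇒ L.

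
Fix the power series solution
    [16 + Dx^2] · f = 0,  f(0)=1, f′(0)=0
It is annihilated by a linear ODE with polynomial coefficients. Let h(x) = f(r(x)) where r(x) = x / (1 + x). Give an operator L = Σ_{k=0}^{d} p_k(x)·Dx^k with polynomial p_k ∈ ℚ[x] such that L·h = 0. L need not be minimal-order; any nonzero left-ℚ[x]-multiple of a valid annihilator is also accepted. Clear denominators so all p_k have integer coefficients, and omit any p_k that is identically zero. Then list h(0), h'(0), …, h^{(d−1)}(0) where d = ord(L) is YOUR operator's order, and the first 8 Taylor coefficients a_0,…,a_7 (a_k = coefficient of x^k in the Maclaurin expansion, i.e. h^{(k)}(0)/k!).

f: a_k = 1, 0, -8, 0, 32/3, 0, -256/45, 0, …
Change of var in L_f (x↦r) gives L₀.
L = 16 + (2 + 6·x + 6·x^2 + 2·x^3)·Dx + (1 + 4·x + 6·x^2 + 4·x^3 + x^4)·Dx^2  (order 2).
h: a_k = 1, 0, -8, 16, -40/3, -32/3, 2744/45, -656/5, …
ICs: h(0) = 1, h′(0) = 0.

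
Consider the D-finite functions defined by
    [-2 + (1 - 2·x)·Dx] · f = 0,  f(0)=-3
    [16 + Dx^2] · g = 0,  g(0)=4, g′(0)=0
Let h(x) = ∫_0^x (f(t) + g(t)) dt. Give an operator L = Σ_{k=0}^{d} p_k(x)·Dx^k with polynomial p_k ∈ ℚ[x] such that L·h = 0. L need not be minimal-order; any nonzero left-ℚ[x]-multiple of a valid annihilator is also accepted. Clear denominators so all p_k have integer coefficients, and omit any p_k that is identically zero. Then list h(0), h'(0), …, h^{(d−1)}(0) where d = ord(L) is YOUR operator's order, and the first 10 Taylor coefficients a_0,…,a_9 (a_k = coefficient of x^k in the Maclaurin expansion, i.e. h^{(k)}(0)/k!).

L = (160 - 256·x + 256·x^2)·Dx + (-48 + 224·x - 384·x^2 + 256·x^3)·Dx^2 + (10 - 16·x + 16·x^2)·Dx^3 + (-3 + 14·x - 24·x^2 + 16·x^3)·Dx^4  (order 4).
h: a_k = 0, 1, -3, -44/3, -6, -16/15, -16, -9664/315, -48, -239872/2835, …
ICs: h(0) = 0, h′(0) = 1, h′′(0) = -6, h′′′(0) = -88.

f: a_k = -3, -6, -12, -24, -48, -96, -192, -384, -768, -1536, …
g: a_k = 4, 0, -32, 0, 128/3, 0, -1024/45, 0, 2048/315, 0, …
Weyl lclm of L_f,L_g ⇒ L₀ (ord ≤ 3).
h=∫₀ˣh₀: take L = L₀·Dx.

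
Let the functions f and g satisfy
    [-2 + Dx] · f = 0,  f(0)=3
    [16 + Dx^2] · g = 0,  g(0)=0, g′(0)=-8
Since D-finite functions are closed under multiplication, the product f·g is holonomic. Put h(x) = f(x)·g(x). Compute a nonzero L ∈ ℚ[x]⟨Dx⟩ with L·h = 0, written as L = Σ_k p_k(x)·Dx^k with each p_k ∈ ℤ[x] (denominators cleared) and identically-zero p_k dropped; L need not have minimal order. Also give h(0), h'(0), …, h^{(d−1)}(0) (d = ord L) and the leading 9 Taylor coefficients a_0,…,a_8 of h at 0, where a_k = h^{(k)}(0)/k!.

L = 20 - 4·Dx + Dx^2  (order 2).
h: a_k = 0, -24, -48, 16, 96, 304/5, -352/15, -4448/105, -64/5, …
ICs: h(0) = 0, h′(0) = -24.

f: a_k = 3, 6, 6, 4, 2, 4/5, 4/15, 8/105, 2/105, …
g: a_k = 0, -8, 0, 64/3, 0, -256/15, 0, 2048/315, 0, …
Sym-product of L_f,L_g gives L₀ (≤ ord 2).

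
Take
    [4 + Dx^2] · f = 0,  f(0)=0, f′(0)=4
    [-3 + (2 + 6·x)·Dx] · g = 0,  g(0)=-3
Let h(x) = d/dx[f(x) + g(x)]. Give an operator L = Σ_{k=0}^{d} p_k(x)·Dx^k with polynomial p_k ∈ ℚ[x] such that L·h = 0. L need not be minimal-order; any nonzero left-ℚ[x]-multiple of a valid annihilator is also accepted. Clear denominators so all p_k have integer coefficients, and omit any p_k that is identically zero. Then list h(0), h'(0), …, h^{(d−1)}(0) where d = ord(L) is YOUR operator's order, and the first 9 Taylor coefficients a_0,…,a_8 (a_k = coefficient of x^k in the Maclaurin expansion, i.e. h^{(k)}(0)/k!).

L = (-1812 - 1152·x - 1728·x^2) + (-344 - 1800·x - 3456·x^2 - 3456·x^3)·Dx + (-453 - 288·x - 432·x^2)·Dx^2 + (-86 - 450·x - 864·x^2 - 864·x^3)·Dx^3  (order 3).
h: a_k = -1/2, 27/4, -371/16, 1215/32, -74497/768, 137781/512, -68234363/92160, 8444007/4096, -119693274937/20643840, …
ICs: h(0) = -1/2, h′(0) = 27/4, h′′(0) = -371/8.

f: a_k = 0, 4, 0, -8/3, 0, 8/15, 0, -16/315, 0, …
g: a_k = -3, -9/2, 27/8, -81/16, 1215/128, -5103/256, 45927/1024, -216513/2048, 8444007/32768, …
Weyl lclm of L_f,L_g ⇒ L₀ (ord ≤ 3).
Differentiate: ansatz ord ≤ ord L₀ ⇒ L.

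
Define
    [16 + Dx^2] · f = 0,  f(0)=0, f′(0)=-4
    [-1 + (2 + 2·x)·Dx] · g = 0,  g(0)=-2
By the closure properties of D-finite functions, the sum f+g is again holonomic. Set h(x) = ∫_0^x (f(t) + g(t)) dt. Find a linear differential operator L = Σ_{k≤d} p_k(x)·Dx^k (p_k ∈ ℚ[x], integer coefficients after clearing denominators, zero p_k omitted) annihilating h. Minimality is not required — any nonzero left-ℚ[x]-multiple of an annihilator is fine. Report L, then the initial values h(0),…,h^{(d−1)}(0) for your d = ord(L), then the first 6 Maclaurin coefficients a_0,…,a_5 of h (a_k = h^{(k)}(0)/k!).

f: a_k = 0, -4, 0, 32/3, 0, -128/15, …
g: a_k = -2, -1, 1/4, -1/8, 5/64, -7/128, …
Weyl lclm of L_f,L_g ⇒ L₀ (ord ≤ 3).
h=∫h₀ ⇒ L = L₀·Dx.
L = (-1072 - 2048·x - 1024·x^2)·Dx + (2016 + 6112·x + 6144·x^2 + 2048·x^3)·Dx^2 + (-67 - 128·x - 64·x^2)·Dx^3 + (126 + 382·x + 384·x^2 + 128·x^3)·Dx^4  (order 4).
h: a_k = 0, -2, -5/2, 1/12, 253/96, 1/64, …
ICs: h(0) = 0, h′(0) = -2, h′′(0) = -5, h′′′(0) = 1/2.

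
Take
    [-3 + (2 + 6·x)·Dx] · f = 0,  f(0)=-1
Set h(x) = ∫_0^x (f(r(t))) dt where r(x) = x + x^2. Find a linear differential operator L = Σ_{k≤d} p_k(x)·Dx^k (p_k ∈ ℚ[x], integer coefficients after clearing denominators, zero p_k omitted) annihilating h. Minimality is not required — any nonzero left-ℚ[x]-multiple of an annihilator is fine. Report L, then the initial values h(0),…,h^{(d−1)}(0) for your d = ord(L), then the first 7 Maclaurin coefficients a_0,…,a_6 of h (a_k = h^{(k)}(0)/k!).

f: a_k = -1, -3/2, 9/8, -27/16, 405/128, -1701/256, 15309/1024, …
Change of var in L_f (x↦r) gives L₀.
Integrate: L := L₀·Dx.
L = (-3 - 6·x)·Dx + (2 + 6·x + 6·x^2)·Dx^2  (order 2).
h: a_k = 0, -1, -3/4, -1/8, 9/64, -99/640, 81/512, …
ICs: h(0) = 0, h′(0) = -1.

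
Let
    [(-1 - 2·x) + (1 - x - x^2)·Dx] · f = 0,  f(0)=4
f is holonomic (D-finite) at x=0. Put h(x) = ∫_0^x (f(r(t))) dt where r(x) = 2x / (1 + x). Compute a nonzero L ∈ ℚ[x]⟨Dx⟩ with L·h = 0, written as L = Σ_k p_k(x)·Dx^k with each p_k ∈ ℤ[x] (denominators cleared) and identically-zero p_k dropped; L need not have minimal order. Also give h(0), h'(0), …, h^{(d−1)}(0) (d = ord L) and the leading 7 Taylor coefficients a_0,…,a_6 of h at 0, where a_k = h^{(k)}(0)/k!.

L = (2 + 10·x)·Dx + (-1 - x + 5·x^2 + 5·x^3)·Dx^2  (order 2).
h: a_k = 0, 4, 4, 8, 10, 24, 100/3, …
ICs: h(0) = 0, h′(0) = 4.

f: a_k = 4, 4, 8, 12, 20, 32, 52, …
f∘r: x↦r, Dx↦Dx/r' in L_f ⇒ L₀.
Integrate: L := L₀·Dx.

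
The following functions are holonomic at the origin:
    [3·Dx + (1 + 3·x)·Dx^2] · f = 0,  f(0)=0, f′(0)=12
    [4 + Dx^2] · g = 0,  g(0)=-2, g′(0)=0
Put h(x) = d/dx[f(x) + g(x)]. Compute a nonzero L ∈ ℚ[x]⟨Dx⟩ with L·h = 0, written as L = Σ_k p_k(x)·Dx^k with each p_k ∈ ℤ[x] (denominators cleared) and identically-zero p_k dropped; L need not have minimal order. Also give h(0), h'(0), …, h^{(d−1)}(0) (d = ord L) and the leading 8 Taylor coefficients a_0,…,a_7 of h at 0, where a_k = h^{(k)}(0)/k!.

L = (348 + 144·x + 216·x^2) + (44 + 180·x + 216·x^2 + 216·x^3)·Dx + (87 + 36·x + 54·x^2)·Dx^2 + (11 + 45·x + 54·x^2 + 54·x^3)·Dx^3  (order 3).
h: a_k = 12, -28, 108, -988/3, 972, -43724/15, 8748, -8266892/315, …
ICs: h(0) = 12, h′(0) = -28, h′′(0) = 216.

f: a_k = 0, 12, -18, 36, -81, 972/5, -486, 8748/7, …
g: a_k = -2, 0, 4, 0, -4/3, 0, 8/45, 0, …
h₀=f+g: left-lcm gives L₀, ord ≤ 4.
h=h₀': d/dx-closure on L₀ ⇒ L.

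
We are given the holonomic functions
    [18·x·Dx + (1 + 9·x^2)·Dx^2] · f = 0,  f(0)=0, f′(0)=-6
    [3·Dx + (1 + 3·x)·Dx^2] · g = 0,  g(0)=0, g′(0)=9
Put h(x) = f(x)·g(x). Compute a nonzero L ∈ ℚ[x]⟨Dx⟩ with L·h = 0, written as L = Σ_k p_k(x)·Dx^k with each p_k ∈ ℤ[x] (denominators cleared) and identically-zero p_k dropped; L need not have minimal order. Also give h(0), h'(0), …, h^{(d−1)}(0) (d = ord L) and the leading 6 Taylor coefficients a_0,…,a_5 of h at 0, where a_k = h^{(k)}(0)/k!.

L = (648 + 3564·x + 19440·x^2 + 113724·x^3 + 262440·x^4 + 341172·x^5 + 236196·x^7)·Dx + (162 + 3348·x + 24948·x^2 + 117612·x^3 + 396576·x^4 + 813564·x^5 + 918540·x^6 + 236196·x^7 + 826686·x^8)·Dx^2 + (36 + 576·x + 5184·x^2 + 25272·x^3 + 87480·x^4 + 227448·x^5 + 419904·x^6 + 472392·x^7 + 236196·x^8 + 472392·x^9)·Dx^3 + (5 + 54·x + 333·x^2 + 1512·x^3 + 5346·x^4 + 14580·x^5 + 30618·x^6 + 52488·x^7 + 59049·x^8 + 39366·x^9 + 59049·x^10)·Dx^4  (order 4).
h: a_k = 0, 0, -54, 81, 0, 243/2, …
ICs: h(0) = 0, h′(0) = 0, h′′(0) = -108, h′′′(0) = 486.

f: a_k = 0, -6, 0, 18, 0, -486/5, …
g: a_k = 0, 9, -27/2, 27, -243/4, 729/5, …
h₀=f·g: eliminate ⇒ L₀, order ≤ 2·2.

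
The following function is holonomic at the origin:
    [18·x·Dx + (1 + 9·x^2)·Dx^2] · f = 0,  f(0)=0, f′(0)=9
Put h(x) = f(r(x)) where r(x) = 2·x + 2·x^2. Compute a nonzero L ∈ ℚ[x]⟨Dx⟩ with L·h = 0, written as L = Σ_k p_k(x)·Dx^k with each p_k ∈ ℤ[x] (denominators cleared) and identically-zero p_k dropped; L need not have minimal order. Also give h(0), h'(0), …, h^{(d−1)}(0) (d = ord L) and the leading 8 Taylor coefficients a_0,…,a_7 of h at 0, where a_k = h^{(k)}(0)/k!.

L = (-2 + 72·x + 288·x^2 + 432·x^3 + 216·x^4)·Dx + (1 + 2·x + 36·x^2 + 144·x^3 + 180·x^4 + 72·x^5)·Dx^2  (order 2).
h: a_k = 0, 18, 18, -216, -648, 20088/5, 23112, -513216/7, …
ICs: h(0) = 0, h′(0) = 18.

f: a_k = 0, 9, 0, -27, 0, 729/5, 0, -6561/7, …
Substitute x→r, Dx→(1/r')Dx; clear ⇒ L₀.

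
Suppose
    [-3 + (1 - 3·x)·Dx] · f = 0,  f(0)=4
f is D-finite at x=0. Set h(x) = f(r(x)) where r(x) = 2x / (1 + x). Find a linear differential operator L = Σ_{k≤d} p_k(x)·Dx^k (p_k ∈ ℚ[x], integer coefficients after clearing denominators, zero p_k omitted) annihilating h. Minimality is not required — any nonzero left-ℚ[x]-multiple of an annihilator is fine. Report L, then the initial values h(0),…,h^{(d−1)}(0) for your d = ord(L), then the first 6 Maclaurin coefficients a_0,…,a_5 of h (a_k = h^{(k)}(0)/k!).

f: a_k = 4, 12, 36, 108, 324, 972, …
Change of var in L_f (x↦r) gives L₀.
L = 6 + (-1 + 4·x + 5·x^2)·Dx  (order 1).
h: a_k = 4, 24, 120, 600, 3000, 15000, …
ICs: h(0) = 4.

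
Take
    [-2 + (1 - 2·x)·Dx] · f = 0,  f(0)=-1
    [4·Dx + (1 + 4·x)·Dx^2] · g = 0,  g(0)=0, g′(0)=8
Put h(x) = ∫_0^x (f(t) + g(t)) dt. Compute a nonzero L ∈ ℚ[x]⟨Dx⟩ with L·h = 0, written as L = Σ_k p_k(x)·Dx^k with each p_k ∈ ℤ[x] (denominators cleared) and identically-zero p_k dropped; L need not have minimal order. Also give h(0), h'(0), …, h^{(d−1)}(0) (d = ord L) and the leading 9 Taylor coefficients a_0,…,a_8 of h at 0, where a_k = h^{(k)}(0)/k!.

f: a_k = -1, -2, -4, -8, -16, -32, -64, -128, -256, …
g: a_k = 0, 8, -16, 128/3, -128, 2048/5, -4096/3, 32768/7, -16384, …
L₀ := lclm(L_f,L_g); ord L₀ ≤ 1+2.
∫: right-multiply L₀ by Dx.
L = (28 + 16·x)·Dx^2 + (-1 + 40·x + 32·x^2)·Dx^3 + (-1 - 3·x + 6·x^2 + 8·x^3)·Dx^4  (order 4).
h: a_k = 0, -1, 3, -20/3, 26/3, -144/5, 944/15, -4288/21, 3984/7, …
ICs: h(0) = 0, h′(0) = -1, h′′(0) = 6, h′′′(0) = -40.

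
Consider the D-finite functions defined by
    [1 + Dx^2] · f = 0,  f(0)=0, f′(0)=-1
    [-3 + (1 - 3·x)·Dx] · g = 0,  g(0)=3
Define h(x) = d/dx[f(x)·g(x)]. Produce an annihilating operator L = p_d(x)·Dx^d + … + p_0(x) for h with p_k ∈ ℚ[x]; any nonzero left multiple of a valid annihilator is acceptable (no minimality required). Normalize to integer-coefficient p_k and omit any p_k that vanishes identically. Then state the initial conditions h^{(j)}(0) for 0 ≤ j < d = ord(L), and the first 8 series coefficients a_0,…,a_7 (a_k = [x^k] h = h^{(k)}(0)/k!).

f: a_k = 0, -1, 0, 1/6, 0, -1/120, 0, 1/5040, …
g: a_k = 3, 9, 27, 81, 243, 729, 2187, 6561, …
Product ⇒ symmetric product L₀, ord ≤ 2.
h=h₀': d/dx-closure on L₀ ⇒ L.
L = (-17 - 6·x + 9·x^2) + (-6 + 18·x)·Dx + (1 - 6·x + 9·x^2)·Dx^2  (order 2).
h: a_k = -3, -18, -159/2, -318, -9541/8, -85869/20, -3606497/240, -3606497/70, …
ICs: h(0) = -3, h′(0) = -18.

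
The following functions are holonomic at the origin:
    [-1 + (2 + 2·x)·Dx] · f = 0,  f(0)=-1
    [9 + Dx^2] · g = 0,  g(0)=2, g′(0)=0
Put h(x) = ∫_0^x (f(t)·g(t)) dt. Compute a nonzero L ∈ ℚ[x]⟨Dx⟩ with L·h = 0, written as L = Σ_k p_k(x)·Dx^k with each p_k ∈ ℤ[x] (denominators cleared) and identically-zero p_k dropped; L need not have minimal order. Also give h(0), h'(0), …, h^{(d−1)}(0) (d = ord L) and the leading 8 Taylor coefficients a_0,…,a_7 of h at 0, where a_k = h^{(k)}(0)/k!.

f: a_k = -1, -1/2, 1/8, -1/16, 5/128, -7/256, 21/1024, -33/2048, …
g: a_k = 2, 0, -9, 0, 27/4, 0, -81/40, 0, …
L₀ := L_f ⊗_s L_g (sym. prod.), ord ≤ 2.
h=∫₀ˣh₀: take L = L₀·Dx.
L = (39 + 72·x + 36·x^2)·Dx + (-4 - 4·x)·Dx^2 + (4 + 8·x + 4·x^2)·Dx^3  (order 3).
h: a_k = 0, -2, -1/2, 37/12, 35/32, -499/320, -367/768, 6549/17920, …
ICs: h(0) = 0, h′(0) = -2, h′′(0) = -1.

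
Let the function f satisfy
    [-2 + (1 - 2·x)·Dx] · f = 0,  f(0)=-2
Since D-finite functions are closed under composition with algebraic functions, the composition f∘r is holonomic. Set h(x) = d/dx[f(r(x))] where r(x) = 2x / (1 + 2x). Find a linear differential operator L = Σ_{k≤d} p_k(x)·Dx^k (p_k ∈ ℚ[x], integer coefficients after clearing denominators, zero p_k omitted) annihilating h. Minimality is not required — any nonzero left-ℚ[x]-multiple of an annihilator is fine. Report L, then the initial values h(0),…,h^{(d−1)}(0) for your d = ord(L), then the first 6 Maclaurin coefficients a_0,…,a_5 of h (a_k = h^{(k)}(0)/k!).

f: a_k = -2, -4, -8, -16, -32, -64, …
L₀ from L_f via x↦r, Dx↦r'^{-1}Dx.
Derive L from L₀ (diff closure).
L = 4 + (-1 + 2·x)·Dx  (order 1).
h: a_k = -8, -32, -96, -256, -640, -1536, …
ICs: h(0) = -8.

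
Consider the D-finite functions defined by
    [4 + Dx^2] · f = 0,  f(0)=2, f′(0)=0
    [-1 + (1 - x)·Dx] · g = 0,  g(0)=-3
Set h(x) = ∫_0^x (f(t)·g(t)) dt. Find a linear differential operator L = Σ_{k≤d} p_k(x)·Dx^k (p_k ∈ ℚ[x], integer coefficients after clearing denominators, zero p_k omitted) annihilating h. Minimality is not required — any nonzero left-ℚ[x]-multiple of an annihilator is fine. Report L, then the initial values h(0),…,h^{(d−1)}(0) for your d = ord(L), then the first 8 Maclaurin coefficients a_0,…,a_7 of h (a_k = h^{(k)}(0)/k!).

f: a_k = 2, 0, -4, 0, 4/3, 0, -8/45, 0, …
g: a_k = -3, -3, -3, -3, -3, -3, -3, -3, …
Sym-product of L_f,L_g gives L₀ (≤ ord 2).
∫: right-multiply L₀ by Dx.
L = (-4 + 4·x)·Dx + 2·Dx^2 + (-1 + x)·Dx^3  (order 3).
h: a_k = 0, -6, -3, 2, 3/2, 2/5, 1/3, 38/105, …
ICs: h(0) = 0, h′(0) = -6, h′′(0) = -6.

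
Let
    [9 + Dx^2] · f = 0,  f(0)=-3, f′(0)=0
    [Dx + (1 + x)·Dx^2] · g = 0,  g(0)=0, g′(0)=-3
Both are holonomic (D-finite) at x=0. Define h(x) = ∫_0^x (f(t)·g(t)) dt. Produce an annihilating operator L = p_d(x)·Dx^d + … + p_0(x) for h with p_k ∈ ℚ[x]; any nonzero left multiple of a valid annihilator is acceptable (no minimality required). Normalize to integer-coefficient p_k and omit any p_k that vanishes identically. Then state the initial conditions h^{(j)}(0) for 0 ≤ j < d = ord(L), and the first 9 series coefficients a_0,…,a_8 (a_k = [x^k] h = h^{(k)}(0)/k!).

L = (2493 + 10854·x + 17091·x^2 + 11664·x^3 + 2916·x^4)·Dx + (612 + 1908·x + 1944·x^2 + 648·x^3)·Dx^2 + (592 + 2484·x + 3834·x^2 + 2592·x^3 + 648·x^4)·Dx^3 + (68 + 212·x + 216·x^2 + 72·x^3)·Dx^4 + (35 + 142·x + 215·x^2 + 144·x^3 + 36·x^4)·Dx^5  (order 5).
h: a_k = 0, 0, 9/2, -3/2, -75/8, 18/5, 249/80, -15/16, -3249/4480, …
ICs: h(0) = 0, h′(0) = 0, h′′(0) = 9, h′′′(0) = -9, h′′′′(0) = -225.

f: a_k = -3, 0, 27/2, 0, -81/8, 0, 243/80, 0, -2187/4480, …
g: a_k = 0, -3, 3/2, -1, 3/4, -3/5, 1/2, -3/7, 3/8, …
h₀=f·g: eliminate ⇒ L₀, order ≤ 2·2.
∫: right-multiply L₀ by Dx.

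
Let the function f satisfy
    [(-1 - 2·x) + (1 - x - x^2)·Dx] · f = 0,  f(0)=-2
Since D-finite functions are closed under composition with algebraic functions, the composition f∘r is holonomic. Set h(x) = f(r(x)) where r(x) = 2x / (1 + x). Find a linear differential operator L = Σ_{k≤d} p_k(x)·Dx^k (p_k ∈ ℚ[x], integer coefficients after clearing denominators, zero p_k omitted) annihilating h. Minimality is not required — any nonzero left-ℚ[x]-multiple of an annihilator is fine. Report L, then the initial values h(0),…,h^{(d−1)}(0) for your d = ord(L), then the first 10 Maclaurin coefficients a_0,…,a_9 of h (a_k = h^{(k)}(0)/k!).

f: a_k = -2, -2, -4, -6, -10, -16, -26, -42, -68, -110, …
f∘r: x↦r, Dx↦Dx/r' in L_f ⇒ L₀.
L = (2 + 10·x) + (-1 - x + 5·x^2 + 5·x^3)·Dx  (order 1).
h: a_k = -2, -4, -12, -20, -60, -100, -300, -500, -1500, -2500, …
ICs: h(0) = -2.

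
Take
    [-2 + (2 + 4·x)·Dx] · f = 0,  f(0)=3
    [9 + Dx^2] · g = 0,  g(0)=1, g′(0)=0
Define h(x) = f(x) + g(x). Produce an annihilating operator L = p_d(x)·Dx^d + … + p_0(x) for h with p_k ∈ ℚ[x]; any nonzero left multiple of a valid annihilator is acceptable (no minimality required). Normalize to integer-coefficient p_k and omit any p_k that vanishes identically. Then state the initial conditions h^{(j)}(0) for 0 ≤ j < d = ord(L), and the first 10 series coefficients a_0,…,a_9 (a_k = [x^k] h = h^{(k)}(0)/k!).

f: a_k = 3, 3, -3/2, 3/2, -15/8, 21/8, -63/16, 99/16, -1287/128, 2145/128, …
g: a_k = 1, 0, -9/2, 0, 27/8, 0, -81/80, 0, 729/4480, 0, …
Sum ⇒ L₀ = lclm(L_f,L_g) in ℚ(x)⟨Dx⟩.
L = (-27 - 81·x - 81·x^2) + (18 + 117·x + 243·x^2 + 162·x^3)·Dx + (-3 - 9·x - 9·x^2)·Dx^2 + (2 + 13·x + 27·x^2 + 18·x^3)·Dx^3  (order 3).
h: a_k = 4, 3, -6, 3/2, 3/2, 21/8, -99/20, 99/16, -11079/1120, 2145/128, …
ICs: h(0) = 4, h′(0) = 3, h′′(0) = -12.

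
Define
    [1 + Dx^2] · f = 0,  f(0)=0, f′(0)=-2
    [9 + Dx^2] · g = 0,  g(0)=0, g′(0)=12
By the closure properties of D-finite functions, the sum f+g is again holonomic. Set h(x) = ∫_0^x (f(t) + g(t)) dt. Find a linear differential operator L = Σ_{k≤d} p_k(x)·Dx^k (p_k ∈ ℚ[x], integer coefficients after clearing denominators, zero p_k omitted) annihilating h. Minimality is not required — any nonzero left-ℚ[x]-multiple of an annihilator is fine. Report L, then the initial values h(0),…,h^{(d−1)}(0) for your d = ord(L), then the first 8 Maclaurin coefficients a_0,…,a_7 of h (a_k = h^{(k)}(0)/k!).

f: a_k = 0, -2, 0, 1/3, 0, -1/60, 0, 1/2520, …
g: a_k = 0, 12, 0, -18, 0, 81/10, 0, -243/140, …
Sum ⇒ L₀ = lclm(L_f,L_g) in ℚ(x)⟨Dx⟩.
Integrate: L := L₀·Dx.
L = 9·Dx + 10·Dx^3 + Dx^5  (order 5).
h: a_k = 0, 0, 5, 0, -53/12, 0, 97/72, 0, …
ICs: h(0) = 0, h′(0) = 0, h′′(0) = 10, h′′′(0) = 0, h′′′′(0) = -106.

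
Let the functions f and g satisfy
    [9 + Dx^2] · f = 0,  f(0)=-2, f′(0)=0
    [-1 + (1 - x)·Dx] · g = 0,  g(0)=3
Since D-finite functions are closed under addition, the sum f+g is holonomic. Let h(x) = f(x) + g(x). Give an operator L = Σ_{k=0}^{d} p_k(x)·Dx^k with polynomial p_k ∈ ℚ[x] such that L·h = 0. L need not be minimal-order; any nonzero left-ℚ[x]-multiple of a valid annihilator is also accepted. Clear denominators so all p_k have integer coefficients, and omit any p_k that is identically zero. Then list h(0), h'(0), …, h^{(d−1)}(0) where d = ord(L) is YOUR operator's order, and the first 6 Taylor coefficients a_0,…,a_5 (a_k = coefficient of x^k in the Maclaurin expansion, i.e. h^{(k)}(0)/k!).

f: a_k = -2, 0, 9, 0, -27/4, 0, …
g: a_k = 3, 3, 3, 3, 3, 3, …
Weyl lclm of L_f,L_g ⇒ L₀ (ord ≤ 3).
L = (-135 + 162·x - 81·x^2) + (99 - 261·x + 243·x^2 - 81·x^3)·Dx + (-15 + 18·x - 9·x^2)·Dx^2 + (11 - 29·x + 27·x^2 - 9·x^3)·Dx^3  (order 3).
h: a_k = 1, 3, 12, 3, -15/4, 3, …
ICs: h(0) = 1, h′(0) = 3, h′′(0) = 24.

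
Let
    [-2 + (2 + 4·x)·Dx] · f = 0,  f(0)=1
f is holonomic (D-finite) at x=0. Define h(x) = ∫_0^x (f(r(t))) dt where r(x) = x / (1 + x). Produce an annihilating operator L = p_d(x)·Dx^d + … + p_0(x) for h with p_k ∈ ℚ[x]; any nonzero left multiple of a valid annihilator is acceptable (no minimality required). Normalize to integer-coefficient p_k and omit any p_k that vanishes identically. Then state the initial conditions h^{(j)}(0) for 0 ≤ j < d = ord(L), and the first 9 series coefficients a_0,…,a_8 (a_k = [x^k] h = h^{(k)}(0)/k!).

f: a_k = 1, 1, -1/2, 1/2, -5/8, 7/8, -21/16, 33/16, -429/128, …
h₀=f(r): pull back L_f along r ⇒ L₀.
h=∫₀ˣh₀: take L = L₀·Dx.
L = -Dx + (1 + 4·x + 3·x^2)·Dx^2  (order 2).
h: a_k = 0, 1, 1/2, -1/2, 5/8, -37/40, 25/16, -327/112, 753/128, …
ICs: h(0) = 0, h′(0) = 1.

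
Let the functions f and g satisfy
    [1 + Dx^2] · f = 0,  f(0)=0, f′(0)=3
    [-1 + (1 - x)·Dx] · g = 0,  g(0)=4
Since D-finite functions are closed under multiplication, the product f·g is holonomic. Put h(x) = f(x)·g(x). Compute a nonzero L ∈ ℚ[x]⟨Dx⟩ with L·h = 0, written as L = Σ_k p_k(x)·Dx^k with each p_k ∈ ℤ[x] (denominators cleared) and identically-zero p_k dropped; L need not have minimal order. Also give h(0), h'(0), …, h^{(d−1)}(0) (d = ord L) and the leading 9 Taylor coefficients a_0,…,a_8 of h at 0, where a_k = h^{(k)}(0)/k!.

L = (-1 + x) + 2·Dx + (-1 + x)·Dx^2  (order 2).
h: a_k = 0, 12, 12, 10, 10, 101/10, 101/10, 4241/420, 4241/420, …
ICs: h(0) = 0, h′(0) = 12.

f: a_k = 0, 3, 0, -1/2, 0, 1/40, 0, -1/1680, 0, …
g: a_k = 4, 4, 4, 4, 4, 4, 4, 4, 4, …
L₀ := L_f ⊗_s L_g (sym. prod.), ord ≤ 2.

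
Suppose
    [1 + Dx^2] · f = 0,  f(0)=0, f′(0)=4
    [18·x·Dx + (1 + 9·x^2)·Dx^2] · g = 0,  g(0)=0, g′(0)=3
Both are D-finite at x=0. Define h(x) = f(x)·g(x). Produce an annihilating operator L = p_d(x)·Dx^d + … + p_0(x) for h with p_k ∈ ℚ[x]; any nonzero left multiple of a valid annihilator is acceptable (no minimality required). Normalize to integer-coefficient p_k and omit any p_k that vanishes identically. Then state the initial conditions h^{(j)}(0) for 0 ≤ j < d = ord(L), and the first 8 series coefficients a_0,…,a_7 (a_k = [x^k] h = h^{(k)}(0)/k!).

f: a_k = 0, 4, 0, -2/3, 0, 1/30, 0, -1/1260, …
g: a_k = 0, 3, 0, -9, 0, 243/5, 0, -2187/7, …
Product ⇒ symmetric product L₀, ord ≤ 4.
L = (370 + 9594·x^2 + 4131·x^4 + 2916·x^6 + 6561·x^8) + (684·x + 6804·x^3 + 8748·x^5 + 26244·x^7)·Dx + (380 + 9792·x^2 + 5346·x^4 + 5832·x^6 + 13122·x^8)·Dx^2 + (684·x + 6804·x^3 + 8748·x^5 + 26244·x^7)·Dx^3 + (10 + 198·x^2 + 1215·x^4 + 2916·x^6 + 6561·x^8)·Dx^4  (order 4).
h: a_k = 0, 0, 12, 0, -38, 0, 401/2, 0, …
ICs: h(0) = 0, h′(0) = 0, h′′(0) = 24, h′′′(0) = 0.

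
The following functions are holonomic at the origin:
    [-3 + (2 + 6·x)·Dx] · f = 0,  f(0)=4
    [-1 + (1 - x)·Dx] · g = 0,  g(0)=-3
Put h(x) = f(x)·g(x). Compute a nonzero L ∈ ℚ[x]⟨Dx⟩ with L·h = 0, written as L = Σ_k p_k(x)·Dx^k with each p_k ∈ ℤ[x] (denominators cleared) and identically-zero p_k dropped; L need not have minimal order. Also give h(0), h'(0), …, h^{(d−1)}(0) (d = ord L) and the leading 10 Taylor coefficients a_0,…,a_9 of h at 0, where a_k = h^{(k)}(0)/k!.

L = (5 + 3·x) + (-2 - 4·x + 6·x^2)·Dx  (order 1).
h: a_k = -12, -30, -33/2, -147/4, 39/32, -5025/64, 25827/256, -164859/512, 5806263/8192, -30607509/16384, …
ICs: h(0) = -12.

f: a_k = 4, 6, -9/2, 27/4, -405/32, 1701/64, -15309/256, 72171/512, -2814669/8192, 14073345/16384, …
g: a_k = -3, -3, -3, -3, -3, -3, -3, -3, -3, -3, …
f·g: L₀ = L_f ⊗_s L_g, ord ≤ 1·1.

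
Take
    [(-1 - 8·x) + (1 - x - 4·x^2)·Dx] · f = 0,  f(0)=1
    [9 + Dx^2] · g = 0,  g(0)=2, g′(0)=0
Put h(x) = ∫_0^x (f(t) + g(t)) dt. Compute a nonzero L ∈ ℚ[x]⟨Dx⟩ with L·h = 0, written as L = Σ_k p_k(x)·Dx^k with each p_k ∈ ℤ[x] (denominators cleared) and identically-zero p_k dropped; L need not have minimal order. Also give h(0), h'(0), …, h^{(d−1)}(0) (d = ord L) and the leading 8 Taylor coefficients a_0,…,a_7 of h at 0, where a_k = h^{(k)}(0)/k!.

L = (567 + 4806·x + 3321·x^2 + 9936·x^3 + 6480·x^4 + 10368·x^5)·Dx + (-171 + 117·x + 441·x^2 - 135·x^3 + 540·x^4 + 3888·x^5 + 5184·x^6)·Dx^2 + (63 + 534·x + 369·x^2 + 1104·x^3 + 720·x^4 + 1152·x^5)·Dx^3 + (-19 + 13·x + 49·x^2 - 15·x^3 + 60·x^4 + 432·x^5 + 576·x^6)·Dx^4  (order 4).
h: a_k = 0, 3, 1/2, -4/3, 9/4, 143/20, 65/6, 7159/280, …
ICs: h(0) = 0, h′(0) = 3, h′′(0) = 1, h′′′(0) = -8.

f: a_k = 1, 1, 5, 9, 29, 65, 181, 441, …
g: a_k = 2, 0, -9, 0, 27/4, 0, -81/40, 0, …
h₀=f+g: left-lcm gives L₀, ord ≤ 3.
h=∫₀ˣh₀: take L = L₀·Dx.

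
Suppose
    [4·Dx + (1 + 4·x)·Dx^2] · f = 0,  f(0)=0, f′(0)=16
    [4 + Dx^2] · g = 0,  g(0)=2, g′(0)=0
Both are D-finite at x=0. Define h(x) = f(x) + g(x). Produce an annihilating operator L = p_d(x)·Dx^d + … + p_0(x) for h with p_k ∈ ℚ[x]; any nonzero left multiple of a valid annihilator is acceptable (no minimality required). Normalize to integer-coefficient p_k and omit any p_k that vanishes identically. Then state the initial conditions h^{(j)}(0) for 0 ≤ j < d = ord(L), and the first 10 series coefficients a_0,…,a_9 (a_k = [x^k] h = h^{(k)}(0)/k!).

L = (400 + 128·x + 256·x^2)·Dx + (36 + 176·x + 192·x^2 + 256·x^3)·Dx^2 + (100 + 32·x + 64·x^2)·Dx^3 + (9 + 44·x + 48·x^2 + 64·x^3)·Dx^4  (order 4).
h: a_k = 2, 16, -36, 256/3, -764/3, 4096/5, -122888/45, 65536/7, -10321916/315, 1048576/9, …
ICs: h(0) = 2, h′(0) = 16, h′′(0) = -72, h′′′(0) = 512.

f: a_k = 0, 16, -32, 256/3, -256, 4096/5, -8192/3, 65536/7, -32768, 1048576/9, …
g: a_k = 2, 0, -4, 0, 4/3, 0, -8/45, 0, 4/315, 0, …
Weyl lclm of L_f,L_g ⇒ L₀ (ord ≤ 4).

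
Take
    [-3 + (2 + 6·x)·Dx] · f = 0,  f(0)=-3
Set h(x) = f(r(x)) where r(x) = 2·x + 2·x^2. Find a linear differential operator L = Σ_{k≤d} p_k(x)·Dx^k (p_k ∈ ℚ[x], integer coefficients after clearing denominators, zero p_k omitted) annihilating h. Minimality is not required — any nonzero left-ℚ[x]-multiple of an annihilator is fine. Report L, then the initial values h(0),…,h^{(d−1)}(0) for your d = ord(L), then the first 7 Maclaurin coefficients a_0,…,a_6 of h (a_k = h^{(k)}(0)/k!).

f: a_k = -3, -9/2, 27/8, -81/16, 1215/128, -5103/256, 45927/1024, …
f∘r: x↦r, Dx↦Dx/r' in L_f ⇒ L₀.
L = (-3 - 6·x) + (1 + 6·x + 6·x^2)·Dx  (order 1).
h: a_k = -3, -9, 9/2, -27/2, 351/8, -1215/8, 8829/16, …
ICs: h(0) = -3.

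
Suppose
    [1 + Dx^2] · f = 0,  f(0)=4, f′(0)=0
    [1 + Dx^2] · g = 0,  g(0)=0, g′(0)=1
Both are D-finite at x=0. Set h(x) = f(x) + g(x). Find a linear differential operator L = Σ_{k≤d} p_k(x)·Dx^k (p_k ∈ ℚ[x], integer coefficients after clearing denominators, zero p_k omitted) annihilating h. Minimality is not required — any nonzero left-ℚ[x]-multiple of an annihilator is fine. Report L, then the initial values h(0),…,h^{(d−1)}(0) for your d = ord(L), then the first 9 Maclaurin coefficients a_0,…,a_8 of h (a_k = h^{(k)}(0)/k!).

f: a_k = 4, 0, -2, 0, 1/6, 0, -1/180, 0, 1/10080, …
g: a_k = 0, 1, 0, -1/6, 0, 1/120, 0, -1/5040, 0, …
f+g: L₀ = lclm(L_f,L_g), ord ≤ 2+2.
L = 1 + Dx^2  (order 2).
h: a_k = 4, 1, -2, -1/6, 1/6, 1/120, -1/180, -1/5040, 1/10080, …
ICs: h(0) = 4, h′(0) = 1.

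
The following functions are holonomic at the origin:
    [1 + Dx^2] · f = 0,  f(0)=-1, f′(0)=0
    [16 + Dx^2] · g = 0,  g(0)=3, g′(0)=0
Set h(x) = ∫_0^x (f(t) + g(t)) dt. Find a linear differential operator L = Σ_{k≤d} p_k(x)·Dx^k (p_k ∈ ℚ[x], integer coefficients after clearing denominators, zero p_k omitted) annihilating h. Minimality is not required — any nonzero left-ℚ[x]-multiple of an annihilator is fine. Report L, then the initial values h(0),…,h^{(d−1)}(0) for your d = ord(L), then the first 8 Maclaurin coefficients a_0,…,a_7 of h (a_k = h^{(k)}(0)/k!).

f: a_k = -1, 0, 1/2, 0, -1/24, 0, 1/720, 0, …
g: a_k = 3, 0, -24, 0, 32, 0, -256/15, 0, …
f+g: L₀ = lclm(L_f,L_g), ord ≤ 2+2.
h=∫₀ˣh₀: take L = L₀·Dx.
L = 16·Dx + 17·Dx^3 + Dx^5  (order 5).
h: a_k = 0, 2, 0, -47/6, 0, 767/120, 0, -12287/5040, …
ICs: h(0) = 0, h′(0) = 2, h′′(0) = 0, h′′′(0) = -47, h′′′′(0) = 0.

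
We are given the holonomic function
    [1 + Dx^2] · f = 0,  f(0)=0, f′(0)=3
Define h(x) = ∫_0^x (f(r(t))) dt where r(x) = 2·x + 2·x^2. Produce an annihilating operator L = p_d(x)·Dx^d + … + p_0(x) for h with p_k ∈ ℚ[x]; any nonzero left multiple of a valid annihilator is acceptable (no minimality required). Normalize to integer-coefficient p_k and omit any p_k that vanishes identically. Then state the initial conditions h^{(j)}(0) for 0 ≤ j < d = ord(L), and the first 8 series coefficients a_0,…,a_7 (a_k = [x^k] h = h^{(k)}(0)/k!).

L = (4 + 24·x + 48·x^2 + 32·x^3)·Dx - 2·Dx^2 + (1 + 2·x)·Dx^3  (order 3).
h: a_k = 0, 0, 3, 2, -1, -12/5, -28/15, 0, …
ICs: h(0) = 0, h′(0) = 0, h′′(0) = 6.

f: a_k = 0, 3, 0, -1/2, 0, 1/40, 0, -1/1680, …
Substitute x→r, Dx→(1/r')Dx; clear ⇒ L₀.
h=∫₀ˣh₀: take L = L₀·Dx.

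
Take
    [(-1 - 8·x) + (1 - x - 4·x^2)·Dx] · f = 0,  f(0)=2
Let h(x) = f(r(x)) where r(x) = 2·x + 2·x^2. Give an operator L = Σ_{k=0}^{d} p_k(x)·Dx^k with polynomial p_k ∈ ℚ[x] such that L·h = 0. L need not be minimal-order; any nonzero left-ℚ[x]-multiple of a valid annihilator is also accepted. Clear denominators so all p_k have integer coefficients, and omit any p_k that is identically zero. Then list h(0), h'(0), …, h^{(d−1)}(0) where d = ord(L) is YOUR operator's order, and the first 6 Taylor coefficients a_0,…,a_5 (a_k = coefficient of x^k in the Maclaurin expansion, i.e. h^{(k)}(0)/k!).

f: a_k = 2, 2, 10, 18, 58, 130, …
Change of var in L_f (x↦r) gives L₀.
L = (2 + 36·x + 96·x^2 + 64·x^3) + (-1 + 2·x + 18·x^2 + 32·x^3 + 16·x^4)·Dx  (order 1).
h: a_k = 2, 4, 44, 224, 1400, 8304, …
ICs: h(0) = 2.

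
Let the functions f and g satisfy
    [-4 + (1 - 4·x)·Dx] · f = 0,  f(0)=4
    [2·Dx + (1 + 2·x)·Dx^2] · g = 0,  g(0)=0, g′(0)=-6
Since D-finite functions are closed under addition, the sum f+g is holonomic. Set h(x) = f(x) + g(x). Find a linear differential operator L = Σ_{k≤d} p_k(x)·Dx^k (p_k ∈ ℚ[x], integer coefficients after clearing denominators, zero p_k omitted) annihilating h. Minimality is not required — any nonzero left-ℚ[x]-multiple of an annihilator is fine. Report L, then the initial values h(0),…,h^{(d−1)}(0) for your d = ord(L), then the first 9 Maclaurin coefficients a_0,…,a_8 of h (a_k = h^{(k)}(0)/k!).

f: a_k = 4, 16, 64, 256, 1024, 4096, 16384, 65536, 262144, …
g: a_k = 0, -6, 6, -8, 12, -96/5, 32, -384/7, 96, …
Weyl lclm of L_f,L_g ⇒ L₀ (ord ≤ 3).
L = (128 + 64·x)·Dx + (44 + 224·x + 128·x^2)·Dx^2 + (-5 + 6·x + 48·x^2 + 32·x^3)·Dx^3  (order 3).
h: a_k = 4, 10, 70, 248, 1036, 20384/5, 16416, 458368/7, 262240, …
ICs: h(0) = 4, h′(0) = 10, h′′(0) = 140.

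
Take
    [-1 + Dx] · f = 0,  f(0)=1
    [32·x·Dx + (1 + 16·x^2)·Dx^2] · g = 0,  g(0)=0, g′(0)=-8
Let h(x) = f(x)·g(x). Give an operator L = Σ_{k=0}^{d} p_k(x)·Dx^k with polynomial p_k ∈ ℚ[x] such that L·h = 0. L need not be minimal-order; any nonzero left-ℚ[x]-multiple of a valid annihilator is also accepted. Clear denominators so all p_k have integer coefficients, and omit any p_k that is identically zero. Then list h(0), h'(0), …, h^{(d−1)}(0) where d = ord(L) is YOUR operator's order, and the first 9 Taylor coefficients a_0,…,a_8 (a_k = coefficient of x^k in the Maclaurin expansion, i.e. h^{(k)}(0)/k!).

L = (1 - 32·x + 16·x^2) + (-2 + 32·x - 32·x^2)·Dx + (1 + 16·x^2)·Dx^2  (order 2).
h: a_k = 0, -8, -8, 116/3, 124/3, -1943/5, -3623/9, 940403/210, 581267/126, …
ICs: h(0) = 0, h′(0) = -8.

f: a_k = 1, 1, 1/2, 1/6, 1/24, 1/120, 1/720, 1/5040, 1/40320, …
g: a_k = 0, -8, 0, 128/3, 0, -2048/5, 0, 32768/7, 0, …
L₀ := L_f ⊗_s L_g (sym. prod.), ord ≤ 2.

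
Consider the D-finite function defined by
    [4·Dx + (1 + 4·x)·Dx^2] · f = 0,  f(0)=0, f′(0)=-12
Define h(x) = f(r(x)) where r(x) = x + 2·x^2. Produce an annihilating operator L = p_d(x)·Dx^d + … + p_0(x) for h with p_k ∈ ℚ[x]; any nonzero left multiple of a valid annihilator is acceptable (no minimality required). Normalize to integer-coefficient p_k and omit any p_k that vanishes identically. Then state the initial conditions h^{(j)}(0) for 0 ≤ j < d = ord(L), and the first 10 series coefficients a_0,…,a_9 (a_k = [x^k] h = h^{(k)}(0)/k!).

L = (16·x + 32·x^2)·Dx + (1 + 8·x + 24·x^2 + 32·x^3)·Dx^2  (order 2).
h: a_k = 0, -12, 0, 32, -96, 768/5, 0, -6144/7, 3072, -16384/3, …
ICs: h(0) = 0, h′(0) = -12.

f: a_k = 0, -12, 24, -64, 192, -3072/5, 2048, -49152/7, 24576, -262144/3, …
f∘r: x↦r, Dx↦Dx/r' in L_f ⇒ L₀.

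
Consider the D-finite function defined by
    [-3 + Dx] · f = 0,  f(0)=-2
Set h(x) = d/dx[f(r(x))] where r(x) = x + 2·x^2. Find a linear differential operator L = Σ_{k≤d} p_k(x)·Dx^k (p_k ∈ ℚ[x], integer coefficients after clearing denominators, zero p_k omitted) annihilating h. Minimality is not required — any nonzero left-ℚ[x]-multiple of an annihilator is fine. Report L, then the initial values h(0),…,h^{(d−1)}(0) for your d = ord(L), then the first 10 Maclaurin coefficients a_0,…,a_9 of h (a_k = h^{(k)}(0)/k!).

f: a_k = -2, -6, -9, -9, -27/4, -81/20, -81/40, -243/280, -729/2240, -243/2240, …
f∘r: x↦r, Dx↦Dx/r' in L_f ⇒ L₀.
Derive L from L₀ (diff closure).
L = (7 + 24·x + 48·x^2) + (-1 - 4·x)·Dx  (order 1).
h: a_k = -6, -42, -135, -387, -3321/4, -33183/20, -112887/40, -253557/56, -2091501/320, -20093589/2240, …
ICs: h(0) = -6.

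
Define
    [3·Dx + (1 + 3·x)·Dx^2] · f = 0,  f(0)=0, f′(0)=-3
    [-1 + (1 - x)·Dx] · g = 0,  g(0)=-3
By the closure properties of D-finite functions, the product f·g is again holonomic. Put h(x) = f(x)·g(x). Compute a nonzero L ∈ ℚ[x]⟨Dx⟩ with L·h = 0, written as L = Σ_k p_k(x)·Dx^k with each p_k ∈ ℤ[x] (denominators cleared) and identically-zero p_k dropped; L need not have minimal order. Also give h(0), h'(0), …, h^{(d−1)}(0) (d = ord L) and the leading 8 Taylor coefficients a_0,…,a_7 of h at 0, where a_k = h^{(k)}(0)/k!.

f: a_k = 0, -3, 9/2, -9, 81/4, -243/5, 243/2, -2187/7, …
g: a_k = -3, -3, -3, -3, -3, -3, -3, -3, …
Product ⇒ symmetric product L₀, ord ≤ 2.
L = 3 + (-1 + 9·x)·Dx + (-1 - 2·x + 3·x^2)·Dx^2  (order 2).
h: a_k = 0, 9, -9/2, 45/2, -153/4, 2151/20, -5139/20, 95247/140, …
ICs: h(0) = 0, h′(0) = 9.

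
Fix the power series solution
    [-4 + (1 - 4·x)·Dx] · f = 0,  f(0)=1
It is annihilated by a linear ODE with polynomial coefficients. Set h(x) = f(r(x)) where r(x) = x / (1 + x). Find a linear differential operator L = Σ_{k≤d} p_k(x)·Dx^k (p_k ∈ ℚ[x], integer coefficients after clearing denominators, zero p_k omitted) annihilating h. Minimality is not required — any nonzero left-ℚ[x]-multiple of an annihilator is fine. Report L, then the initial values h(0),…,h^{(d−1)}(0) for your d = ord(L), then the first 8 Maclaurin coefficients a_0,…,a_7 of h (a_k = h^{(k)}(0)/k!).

L = 4 + (-1 + 2·x + 3·x^2)·Dx  (order 1).
h: a_k = 1, 4, 12, 36, 108, 324, 972, 2916, …
ICs: h(0) = 1.

f: a_k = 1, 4, 16, 64, 256, 1024, 4096, 16384, …
Change of var in L_f (x↦r) gives L₀.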